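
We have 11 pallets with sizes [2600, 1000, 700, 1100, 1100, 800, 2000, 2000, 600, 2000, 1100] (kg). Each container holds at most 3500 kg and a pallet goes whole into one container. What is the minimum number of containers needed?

5

Total = 2600 + 2000 + 2000 + 2000 + 1100 + 1100 + 1100 + 1000 + 800 + 700 + 600 = 15000 kg.
Lower bound: ⌈15000/3500⌉ = 5 containers.
A packing using 5 containers:
  container 1: 2600 + 800 = 3400
  container 2: 2000 + 1100 = 3100
  container 3: 2000 + 1100 = 3100
  container 4: 2000 + 1100 = 3100
  container 5: 1000 + 700 + 600 = 2300
This matches the lower bound, so 5 is optimal.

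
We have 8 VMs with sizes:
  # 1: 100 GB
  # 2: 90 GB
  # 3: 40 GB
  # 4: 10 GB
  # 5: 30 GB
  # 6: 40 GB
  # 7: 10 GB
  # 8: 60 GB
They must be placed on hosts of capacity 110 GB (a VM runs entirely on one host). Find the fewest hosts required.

Total = 100 + 90 + 60 + 40 + 40 + 30 + 10 + 10 = 380 GB.
Lower bound: ⌈380/110⌉ = 4 hosts.
A packing using 4 hosts:
  host 1: 100 + 10 = 110
  host 2: 90 + 10 = 100
  host 3: 60 + 40 = 100
  host 4: 40 + 30 = 70
This matches the lower bound, so 4 is optimal.

4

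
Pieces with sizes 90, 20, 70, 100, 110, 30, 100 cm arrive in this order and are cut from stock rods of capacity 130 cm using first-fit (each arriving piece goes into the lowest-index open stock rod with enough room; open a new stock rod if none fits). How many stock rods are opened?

  90 → stock rod 1 (new)  [load 90/130]
  20 → stock rod 1  [load 110/130]
  70 → stock rod 2 (new)  [load 70/130]
  100 → stock rod 3 (new)  [load 100/130]
  110 → stock rod 4 (new)  [load 110/130]
  30 → stock rod 2  [load 100/130]
  100 → stock rod 5 (new)  [load 100/130]
5 stock rods opened.

5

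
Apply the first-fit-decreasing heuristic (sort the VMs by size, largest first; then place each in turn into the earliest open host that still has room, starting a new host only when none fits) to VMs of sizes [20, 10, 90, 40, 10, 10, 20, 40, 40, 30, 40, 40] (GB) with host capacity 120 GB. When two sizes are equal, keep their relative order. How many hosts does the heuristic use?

4

Sorted descending: 90, 40, 40, 40, 40, 40, 30, 20, 20, 10, 10, 10.
  90 → host 1 (new)  [load 90/120]
  40 → host 2 (new)  [load 40/120]
  40 → host 2  [load 80/120]
  40 → host 2  [load 120/120]
  40 → host 3 (new)  [load 40/120]
  40 → host 3  [load 80/120]
  30 → host 1  [load 120/120]
  20 → host 3  [load 100/120]
  20 → host 3  [load 120/120]
  10 → host 4 (new)  [load 10/120]
  10 → host 4  [load 20/120]
  10 → host 4  [load 30/120]
4 hosts opened.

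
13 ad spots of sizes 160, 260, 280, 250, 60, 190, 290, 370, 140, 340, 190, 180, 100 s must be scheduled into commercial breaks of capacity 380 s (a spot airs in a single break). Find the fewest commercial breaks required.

Total = 370 + 340 + 290 + 280 + 260 + 250 + 190 + 190 + 180 + 160 + 140 + 100 + 60 = 2810 s.
Lower bound: ⌈2810/380⌉ = 8 commercial breaks.
A packing using 9 commercial breaks:
  break 1: 370 = 370
  break 2: 340 = 340
  break 3: 290 + 60 = 350
  break 4: 280 + 100 = 380
  break 5: 260 = 260
  break 6: 250 = 250
  break 7: 190 + 190 = 380
  break 8: 180 + 160 = 340
  break 9: 140 = 140
No arrangement into 8 commercial breaks stays within capacity, so 9 is optimal.

9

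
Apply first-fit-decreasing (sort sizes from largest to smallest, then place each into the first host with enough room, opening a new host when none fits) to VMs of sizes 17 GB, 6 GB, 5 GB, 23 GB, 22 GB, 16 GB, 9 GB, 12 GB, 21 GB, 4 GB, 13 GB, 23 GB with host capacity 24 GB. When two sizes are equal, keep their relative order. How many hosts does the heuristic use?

8

Sorted descending: 23, 23, 22, 21, 17, 16, 13, 12, 9, 6, 5, 4.
  23 → host 1 (new)  [load 23/24]
  23 → host 2 (new)  [load 23/24]
  22 → host 3 (new)  [load 22/24]
  21 → host 4 (new)  [load 21/24]
  17 → host 5 (new)  [load 17/24]
  16 → host 6 (new)  [load 16/24]
  13 → host 7 (new)  [load 13/24]
  12 → host 8 (new)  [load 12/24]
  9 → host 7  [load 22/24]
  6 → host 5  [load 23/24]
  5 → host 6  [load 21/24]
  4 → host 8  [load 16/24]
8 hosts opened.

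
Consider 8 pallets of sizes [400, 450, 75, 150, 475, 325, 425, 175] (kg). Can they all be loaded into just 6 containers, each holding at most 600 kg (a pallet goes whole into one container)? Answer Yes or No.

Yes

A valid assignment using 5 containers:
  container 1: 475 + 75 = 550
  container 2: 450 + 150 = 600
  container 3: 425 + 175 = 600
  container 4: 400 = 400
  container 5: 325 = 325
That uses only 5 ≤ 6, so 6 containers are enough.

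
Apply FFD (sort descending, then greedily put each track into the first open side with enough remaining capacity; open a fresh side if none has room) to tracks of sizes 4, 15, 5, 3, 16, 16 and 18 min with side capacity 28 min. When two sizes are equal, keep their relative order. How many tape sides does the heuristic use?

Sorted descending: 18, 16, 16, 15, 5, 4, 3.
  18 → side 1 (new)  [load 18/28]
  16 → side 2 (new)  [load 16/28]
  16 → side 3 (new)  [load 16/28]
  15 → side 4 (new)  [load 15/28]
  5 → side 1  [load 23/28]
  4 → side 1  [load 27/28]
  3 → side 2  [load 19/28]
4 tape sides opened.

4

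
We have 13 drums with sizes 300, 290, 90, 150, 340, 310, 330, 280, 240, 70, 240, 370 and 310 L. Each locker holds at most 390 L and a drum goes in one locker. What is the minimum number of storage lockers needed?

10

Total = 370 + 340 + 330 + 310 + 310 + 300 + 290 + 280 + 240 + 240 + 150 + 90 + 70 = 3320 L.
Lower bound: ⌈3320/390⌉ = 9 storage lockers.
Also, 10 drums each exceed 195 L, and no two of those can share a locker, so at least 10 storage lockers are needed.
A packing using 10 storage lockers:
  locker 1: 370 = 370
  locker 2: 340 = 340
  locker 3: 330 = 330
  locker 4: 310 + 70 = 380
  locker 5: 310 = 310
  locker 6: 300 + 90 = 390
  locker 7: 290 = 290
  locker 8: 280 = 280
  locker 9: 240 + 150 = 390
  locker 10: 240 = 240
This matches the lower bound, so 10 is optimal.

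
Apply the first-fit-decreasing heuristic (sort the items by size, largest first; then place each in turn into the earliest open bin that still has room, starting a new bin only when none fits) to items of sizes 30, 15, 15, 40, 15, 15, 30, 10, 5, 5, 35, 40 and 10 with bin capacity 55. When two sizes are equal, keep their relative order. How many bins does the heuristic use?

5

Sorted descending: 40, 40, 35, 30, 30, 15, 15, 15, 15, 10, 10, 5, 5.
  40 → bin 1 (new)  [load 40/55]
  40 → bin 2 (new)  [load 40/55]
  35 → bin 3 (new)  [load 35/55]
  30 → bin 4 (new)  [load 30/55]
  30 → bin 5 (new)  [load 30/55]
  15 → bin 1  [load 55/55]
  15 → bin 2  [load 55/55]
  15 → bin 3  [load 50/55]
  15 → bin 4  [load 45/55]
  10 → bin 4  [load 55/55]
  10 → bin 5  [load 40/55]
  5 → bin 3  [load 55/55]
  5 → bin 5  [load 45/55]
5 bins opened.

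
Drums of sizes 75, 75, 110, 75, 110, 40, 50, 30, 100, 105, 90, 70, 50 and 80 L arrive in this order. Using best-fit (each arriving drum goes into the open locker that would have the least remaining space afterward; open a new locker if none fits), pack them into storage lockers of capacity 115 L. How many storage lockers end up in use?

11

  75 → locker 1 (new)  [load 75/115]
  75 → locker 2 (new)  [load 75/115]
  110 → locker 3 (new)  [load 110/115]
  75 → locker 4 (new)  [load 75/115]
  110 → locker 5 (new)  [load 110/115]
  40 → locker 1  [load 115/115]
  50 → locker 6 (new)  [load 50/115]
  30 → locker 2  [load 105/115]
  100 → locker 7 (new)  [load 100/115]
  105 → locker 8 (new)  [load 105/115]
  90 → locker 9 (new)  [load 90/115]
  70 → locker 10 (new)  [load 70/115]
  50 → locker 6  [load 100/115]
  80 → locker 11 (new)  [load 80/115]
11 storage lockers opened.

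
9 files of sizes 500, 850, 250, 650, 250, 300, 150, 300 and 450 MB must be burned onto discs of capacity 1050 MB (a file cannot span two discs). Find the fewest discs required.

4

Total = 850 + 650 + 500 + 450 + 300 + 300 + 250 + 250 + 150 = 3700 MB.
Lower bound: ⌈3700/1050⌉ = 4 discs.
A packing using 4 discs:
  disc 1: 850 + 150 = 1000
  disc 2: 650 + 300 = 950
  disc 3: 500 + 450 = 950
  disc 4: 300 + 250 + 250 = 800
This matches the lower bound, so 4 is optimal.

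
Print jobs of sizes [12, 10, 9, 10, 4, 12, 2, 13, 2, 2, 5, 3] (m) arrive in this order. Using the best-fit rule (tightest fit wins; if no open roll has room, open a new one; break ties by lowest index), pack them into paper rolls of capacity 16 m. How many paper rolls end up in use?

6

  12 → roll 1 (new)  [load 12/16]
  10 → roll 2 (new)  [load 10/16]
  9 → roll 3 (new)  [load 9/16]
  10 → roll 4 (new)  [load 10/16]
  4 → roll 1  [load 16/16]
  12 → roll 5 (new)  [load 12/16]
  2 → roll 5  [load 14/16]
  13 → roll 6 (new)  [load 13/16]
  2 → roll 5  [load 16/16]
  2 → roll 6  [load 15/16]
  5 → roll 2  [load 15/16]
  3 → roll 4  [load 13/16]
6 paper rolls opened.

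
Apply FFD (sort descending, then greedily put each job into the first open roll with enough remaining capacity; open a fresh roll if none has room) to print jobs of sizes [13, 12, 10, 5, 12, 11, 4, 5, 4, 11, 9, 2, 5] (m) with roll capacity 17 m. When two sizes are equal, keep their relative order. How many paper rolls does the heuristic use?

Sorted descending: 13, 12, 12, 11, 11, 10, 9, 5, 5, 5, 4, 4, 2.
  13 → roll 1 (new)  [load 13/17]
  12 → roll 2 (new)  [load 12/17]
  12 → roll 3 (new)  [load 12/17]
  11 → roll 4 (new)  [load 11/17]
  11 → roll 5 (new)  [load 11/17]
  10 → roll 6 (new)  [load 10/17]
  9 → roll 7 (new)  [load 9/17]
  5 → roll 2  [load 17/17]
  5 → roll 3  [load 17/17]
  5 → roll 4  [load 16/17]
  4 → roll 1  [load 17/17]
  4 → roll 5  [load 15/17]
  2 → roll 5  [load 17/17]
7 paper rolls opened.

7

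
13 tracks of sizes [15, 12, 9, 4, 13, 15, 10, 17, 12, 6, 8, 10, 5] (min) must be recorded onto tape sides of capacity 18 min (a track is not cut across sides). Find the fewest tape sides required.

9

Total = 17 + 15 + 15 + 13 + 12 + 12 + 10 + 10 + 9 + 8 + 6 + 5 + 4 = 136 min.
Lower bound: ⌈136/18⌉ = 8 tape sides.
A packing using 9 tape sides:
  side 1: 17 = 17
  side 2: 15 = 15
  side 3: 15 = 15
  side 4: 13 + 5 = 18
  side 5: 12 + 6 = 18
  side 6: 12 + 4 = 16
  side 7: 10 + 8 = 18
  side 8: 10 = 10
  side 9: 9 = 9
No arrangement into 8 tape sides stays within capacity, so 9 is optimal.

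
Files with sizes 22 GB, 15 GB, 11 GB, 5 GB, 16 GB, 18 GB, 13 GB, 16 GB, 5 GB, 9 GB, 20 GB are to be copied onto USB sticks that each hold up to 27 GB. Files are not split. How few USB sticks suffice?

7

Total = 22 + 20 + 18 + 16 + 16 + 15 + 13 + 11 + 9 + 5 + 5 = 150 GB.
Lower bound: ⌈150/27⌉ = 6 USB sticks.
A packing using 7 USB sticks:
  USB stick 1: 22 + 5 = 27
  USB stick 2: 20 + 5 = 25
  USB stick 3: 18 + 9 = 27
  USB stick 4: 16 + 11 = 27
  USB stick 5: 16 = 16
  USB stick 6: 15 = 15
  USB stick 7: 13 = 13
No arrangement into 6 USB sticks stays within capacity, so 7 is optimal.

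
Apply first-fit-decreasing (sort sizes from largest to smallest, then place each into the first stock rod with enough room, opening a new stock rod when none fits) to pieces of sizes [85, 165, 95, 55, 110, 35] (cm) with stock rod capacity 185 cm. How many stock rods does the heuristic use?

Sorted descending: 165, 110, 95, 85, 55, 35.
  165 → stock rod 1 (new)  [load 165/185]
  110 → stock rod 2 (new)  [load 110/185]
  95 → stock rod 3 (new)  [load 95/185]
  85 → stock rod 3  [load 180/185]
  55 → stock rod 2  [load 165/185]
  35 → stock rod 4 (new)  [load 35/185]
4 stock rods opened.

4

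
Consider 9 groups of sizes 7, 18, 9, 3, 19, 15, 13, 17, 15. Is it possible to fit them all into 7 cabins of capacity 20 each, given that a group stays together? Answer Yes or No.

Yes

A valid assignment using 7 cabins:
  cabin 1: 19 = 19
  cabin 2: 18 = 18
  cabin 3: 17 + 3 = 20
  cabin 4: 15 = 15
  cabin 5: 15 = 15
  cabin 6: 13 + 7 = 20
  cabin 7: 9 = 9
Every load is within 20, so 7 cabins suffice.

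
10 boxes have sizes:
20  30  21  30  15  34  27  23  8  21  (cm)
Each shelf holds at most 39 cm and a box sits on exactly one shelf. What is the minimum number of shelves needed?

Total = 34 + 30 + 30 + 27 + 23 + 21 + 21 + 20 + 15 + 8 = 229 cm.
Lower bound: ⌈229/39⌉ = 6 shelves.
Also, 8 boxes each exceed 39/2 cm, and no two of those can share a shelf, so at least 8 shelves are needed.
A packing using 8 shelves:
  shelf 1: 34 = 34
  shelf 2: 30 + 8 = 38
  shelf 3: 30 = 30
  shelf 4: 27 = 27
  shelf 5: 23 + 15 = 38
  shelf 6: 21 = 21
  shelf 7: 21 = 21
  shelf 8: 20 = 20
This matches the lower bound, so 8 is optimal.

8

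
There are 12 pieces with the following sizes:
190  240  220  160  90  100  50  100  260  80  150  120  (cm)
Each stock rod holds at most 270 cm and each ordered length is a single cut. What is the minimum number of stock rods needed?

Total = 260 + 240 + 220 + 190 + 160 + 150 + 120 + 100 + 100 + 90 + 80 + 50 = 1760 cm.
Lower bound: ⌈1760/270⌉ = 7 stock rods.
A packing using 7 stock rods:
  stock rod 1: 260 = 260
  stock rod 2: 240 = 240
  stock rod 3: 220 + 50 = 270
  stock rod 4: 190 + 80 = 270
  stock rod 5: 160 + 100 = 260
  stock rod 6: 150 + 120 = 270
  stock rod 7: 100 + 90 = 190
This matches the lower bound, so 7 is optimal.

7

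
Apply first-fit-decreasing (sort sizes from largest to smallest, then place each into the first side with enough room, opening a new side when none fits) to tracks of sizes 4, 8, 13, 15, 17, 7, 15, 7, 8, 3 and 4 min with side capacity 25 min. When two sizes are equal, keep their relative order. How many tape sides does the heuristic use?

5

Sorted descending: 17, 15, 15, 13, 8, 8, 7, 7, 4, 4, 3.
  17 → side 1 (new)  [load 17/25]
  15 → side 2 (new)  [load 15/25]
  15 → side 3 (new)  [load 15/25]
  13 → side 4 (new)  [load 13/25]
  8 → side 1  [load 25/25]
  8 → side 2  [load 23/25]
  7 → side 3  [load 22/25]
  7 → side 4  [load 20/25]
  4 → side 4  [load 24/25]
  4 → side 5 (new)  [load 4/25]
  3 → side 3  [load 25/25]
5 tape sides opened.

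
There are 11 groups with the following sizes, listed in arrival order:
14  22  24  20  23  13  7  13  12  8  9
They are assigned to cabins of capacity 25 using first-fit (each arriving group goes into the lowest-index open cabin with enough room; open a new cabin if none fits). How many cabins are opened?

8

  14 → cabin 1 (new)  [load 14/25]
  22 → cabin 2 (new)  [load 22/25]
  24 → cabin 3 (new)  [load 24/25]
  20 → cabin 4 (new)  [load 20/25]
  23 → cabin 5 (new)  [load 23/25]
  13 → cabin 6 (new)  [load 13/25]
  7 → cabin 1  [load 21/25]
  13 → cabin 7 (new)  [load 13/25]
  12 → cabin 6  [load 25/25]
  8 → cabin 7  [load 21/25]
  9 → cabin 8 (new)  [load 9/25]
8 cabins opened.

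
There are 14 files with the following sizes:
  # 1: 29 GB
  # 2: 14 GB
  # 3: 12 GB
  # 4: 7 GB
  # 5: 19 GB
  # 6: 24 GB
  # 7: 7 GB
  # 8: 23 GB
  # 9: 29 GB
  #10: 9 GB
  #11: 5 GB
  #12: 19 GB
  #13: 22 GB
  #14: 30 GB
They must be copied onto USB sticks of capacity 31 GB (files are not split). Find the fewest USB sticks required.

Total = 30 + 29 + 29 + 24 + 23 + 22 + 19 + 19 + 14 + 12 + 9 + 7 + 7 + 5 = 249 GB.
Lower bound: ⌈249/31⌉ = 9 USB sticks.
A packing using 9 USB sticks:
  USB stick 1: 30 = 30
  USB stick 2: 29 = 29
  USB stick 3: 29 = 29
  USB stick 4: 24 + 7 = 31
  USB stick 5: 23 + 7 = 30
  USB stick 6: 22 + 9 = 31
  USB stick 7: 19 + 12 = 31
  USB stick 8: 19 + 5 = 24
  USB stick 9: 14 = 14
This matches the lower bound, so 9 is optimal.

9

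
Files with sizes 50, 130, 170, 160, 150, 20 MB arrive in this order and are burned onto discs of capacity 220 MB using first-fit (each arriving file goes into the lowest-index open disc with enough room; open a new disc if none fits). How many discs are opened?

  50 → disc 1 (new)  [load 50/220]
  130 → disc 1  [load 180/220]
  170 → disc 2 (new)  [load 170/220]
  160 → disc 3 (new)  [load 160/220]
  150 → disc 4 (new)  [load 150/220]
  20 → disc 1  [load 200/220]
4 discs opened.

4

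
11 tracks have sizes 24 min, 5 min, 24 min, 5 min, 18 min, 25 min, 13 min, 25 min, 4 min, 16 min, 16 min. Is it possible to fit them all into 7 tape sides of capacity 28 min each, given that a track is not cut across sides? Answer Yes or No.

Total = 175 min; ⌈175/28⌉ = 7.
The bound of 7 does not rule out 7, but exhaustive search shows no assignment into 7 tape sides of capacity 28 min exists — the minimum is 8.

No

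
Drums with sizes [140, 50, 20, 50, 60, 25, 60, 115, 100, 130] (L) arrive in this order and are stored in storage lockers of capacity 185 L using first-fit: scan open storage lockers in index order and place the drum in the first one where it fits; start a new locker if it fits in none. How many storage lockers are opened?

5

  140 → locker 1 (new)  [load 140/185]
  50 → locker 2 (new)  [load 50/185]
  20 → locker 1  [load 160/185]
  50 → locker 2  [load 100/185]
  60 → locker 2  [load 160/185]
  25 → locker 1  [load 185/185]
  60 → locker 3 (new)  [load 60/185]
  115 → locker 3  [load 175/185]
  100 → locker 4 (new)  [load 100/185]
  130 → locker 5 (new)  [load 130/185]
5 storage lockers opened.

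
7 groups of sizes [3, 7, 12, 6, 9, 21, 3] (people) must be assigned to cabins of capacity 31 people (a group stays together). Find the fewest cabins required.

2

Total = 21 + 12 + 9 + 7 + 6 + 3 + 3 = 61 people.
Lower bound: ⌈61/31⌉ = 2 cabins.
A packing using 2 cabins:
  cabin 1: 21 + 9 = 30
  cabin 2: 12 + 7 + 6 + 3 + 3 = 31
This matches the lower bound, so 2 is optimal.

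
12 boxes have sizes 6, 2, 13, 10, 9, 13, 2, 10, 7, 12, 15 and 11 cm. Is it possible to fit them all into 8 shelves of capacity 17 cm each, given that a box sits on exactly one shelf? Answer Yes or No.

Yes

A valid assignment using 8 shelves:
  shelf 1: 15 + 2 = 17
  shelf 2: 13 + 2 = 15
  shelf 3: 13 = 13
  shelf 4: 12 = 12
  shelf 5: 11 + 6 = 17
  shelf 6: 10 + 7 = 17
  shelf 7: 10 = 10
  shelf 8: 9 = 9
Every load is within 17 cm, so 8 shelves suffice.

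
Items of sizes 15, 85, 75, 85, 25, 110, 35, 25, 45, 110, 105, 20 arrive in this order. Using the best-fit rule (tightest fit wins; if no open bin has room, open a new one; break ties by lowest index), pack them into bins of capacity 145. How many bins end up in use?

  15 → bin 1 (new)  [load 15/145]
  85 → bin 1  [load 100/145]
  75 → bin 2 (new)  [load 75/145]
  85 → bin 3 (new)  [load 85/145]
  25 → bin 1  [load 125/145]
  110 → bin 4 (new)  [load 110/145]
  35 → bin 4  [load 145/145]
  25 → bin 3  [load 110/145]
  45 → bin 2  [load 120/145]
  110 → bin 5 (new)  [load 110/145]
  105 → bin 6 (new)  [load 105/145]
  20 → bin 1  [load 145/145]
6 bins opened.

6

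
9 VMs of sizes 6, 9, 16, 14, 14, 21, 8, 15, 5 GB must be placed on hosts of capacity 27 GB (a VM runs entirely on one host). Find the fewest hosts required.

Total = 21 + 16 + 15 + 14 + 14 + 9 + 8 + 6 + 5 = 108 GB.
Lower bound: ⌈108/27⌉ = 4 hosts.
Also, 5 VMs each exceed 27/2 GB, and no two of those can share a host, so at least 5 hosts are needed.
A packing using 5 hosts:
  host 1: 21 + 6 = 27
  host 2: 16 + 9 = 25
  host 3: 15 + 8 = 23
  host 4: 14 + 5 = 19
  host 5: 14 = 14
This matches the lower bound, so 5 is optimal.

5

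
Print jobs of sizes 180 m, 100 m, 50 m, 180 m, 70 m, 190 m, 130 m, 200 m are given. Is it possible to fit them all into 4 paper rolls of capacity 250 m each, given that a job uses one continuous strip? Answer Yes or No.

No

Total = 1100 m; ⌈1100/250⌉ = 5.
At least 5 paper rolls are required, but only 4 are allowed.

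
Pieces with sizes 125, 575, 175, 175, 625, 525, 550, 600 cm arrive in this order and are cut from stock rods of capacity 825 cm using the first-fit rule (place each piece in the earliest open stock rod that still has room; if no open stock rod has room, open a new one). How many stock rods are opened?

  125 → stock rod 1 (new)  [load 125/825]
  575 → stock rod 1  [load 700/825]
  175 → stock rod 2 (new)  [load 175/825]
  175 → stock rod 2  [load 350/825]
  625 → stock rod 3 (new)  [load 625/825]
  525 → stock rod 4 (new)  [load 525/825]
  550 → stock rod 5 (new)  [load 550/825]
  600 → stock rod 6 (new)  [load 600/825]
6 stock rods opened.

6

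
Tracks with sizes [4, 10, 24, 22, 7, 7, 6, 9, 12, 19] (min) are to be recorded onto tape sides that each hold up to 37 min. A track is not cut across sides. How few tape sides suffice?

4

Total = 24 + 22 + 19 + 12 + 10 + 9 + 7 + 7 + 6 + 4 = 120 min.
Lower bound: ⌈120/37⌉ = 4 tape sides.
A packing using 4 tape sides:
  side 1: 24 + 12 = 36
  side 2: 22 + 10 + 4 = 36
  side 3: 19 + 9 + 7 = 35
  side 4: 7 + 6 = 13
This matches the lower bound, so 4 is optimal.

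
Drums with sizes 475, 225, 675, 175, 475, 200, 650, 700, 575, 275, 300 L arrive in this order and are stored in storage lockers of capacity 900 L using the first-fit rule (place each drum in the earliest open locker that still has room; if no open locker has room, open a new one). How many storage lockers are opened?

6

  475 → locker 1 (new)  [load 475/900]
  225 → locker 1  [load 700/900]
  675 → locker 2 (new)  [load 675/900]
  175 → locker 1  [load 875/900]
  475 → locker 3 (new)  [load 475/900]
  200 → locker 2  [load 875/900]
  650 → locker 4 (new)  [load 650/900]
  700 → locker 5 (new)  [load 700/900]
  575 → locker 6 (new)  [load 575/900]
  275 → locker 3  [load 750/900]
  300 → locker 6  [load 875/900]
6 storage lockers opened.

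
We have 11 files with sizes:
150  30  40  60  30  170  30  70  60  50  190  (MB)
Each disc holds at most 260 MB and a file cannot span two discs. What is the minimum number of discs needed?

Total = 190 + 170 + 150 + 70 + 60 + 60 + 50 + 40 + 30 + 30 + 30 = 880 MB.
Lower bound: ⌈880/260⌉ = 4 discs.
A packing using 4 discs:
  disc 1: 190 + 70 = 260
  disc 2: 170 + 60 + 30 = 260
  disc 3: 150 + 60 + 50 = 260
  disc 4: 40 + 30 + 30 = 100
This matches the lower bound, so 4 is optimal.

4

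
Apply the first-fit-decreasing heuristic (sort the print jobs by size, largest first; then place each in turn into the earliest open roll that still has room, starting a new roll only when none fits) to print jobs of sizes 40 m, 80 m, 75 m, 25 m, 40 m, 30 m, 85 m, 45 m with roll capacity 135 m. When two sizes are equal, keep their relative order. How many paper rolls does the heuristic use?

4

Sorted descending: 85, 80, 75, 45, 40, 40, 30, 25.
  85 → roll 1 (new)  [load 85/135]
  80 → roll 2 (new)  [load 80/135]
  75 → roll 3 (new)  [load 75/135]
  45 → roll 1  [load 130/135]
  40 → roll 2  [load 120/135]
  40 → roll 3  [load 115/135]
  30 → roll 4 (new)  [load 30/135]
  25 → roll 4  [load 55/135]
4 paper rolls opened.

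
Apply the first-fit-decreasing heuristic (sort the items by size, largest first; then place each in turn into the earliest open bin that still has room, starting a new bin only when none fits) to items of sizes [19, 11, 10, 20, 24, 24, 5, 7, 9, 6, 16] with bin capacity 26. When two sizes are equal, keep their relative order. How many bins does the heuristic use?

6

Sorted descending: 24, 24, 20, 19, 16, 11, 10, 9, 7, 6, 5.
  24 → bin 1 (new)  [load 24/26]
  24 → bin 2 (new)  [load 24/26]
  20 → bin 3 (new)  [load 20/26]
  19 → bin 4 (new)  [load 19/26]
  16 → bin 5 (new)  [load 16/26]
  11 → bin 6 (new)  [load 11/26]
  10 → bin 5  [load 26/26]
  9 → bin 6  [load 20/26]
  7 → bin 4  [load 26/26]
  6 → bin 3  [load 26/26]
  5 → bin 6  [load 25/26]
6 bins opened.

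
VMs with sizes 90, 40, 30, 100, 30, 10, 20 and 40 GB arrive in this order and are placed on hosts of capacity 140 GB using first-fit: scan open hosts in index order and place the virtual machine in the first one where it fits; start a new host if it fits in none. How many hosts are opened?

  90 → host 1 (new)  [load 90/140]
  40 → host 1  [load 130/140]
  30 → host 2 (new)  [load 30/140]
  100 → host 2  [load 130/140]
  30 → host 3 (new)  [load 30/140]
  10 → host 1  [load 140/140]
  20 → host 3  [load 50/140]
  40 → host 3  [load 90/140]
3 hosts opened.

3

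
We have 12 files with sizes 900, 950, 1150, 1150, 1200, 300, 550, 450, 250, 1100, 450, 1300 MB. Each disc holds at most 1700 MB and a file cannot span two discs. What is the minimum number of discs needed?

7

Total = 1300 + 1200 + 1150 + 1150 + 1100 + 950 + 900 + 550 + 450 + 450 + 300 + 250 = 9750 MB.
Lower bound: ⌈9750/1700⌉ = 6 discs.
Also, 7 files each exceed 850 MB, and no two of those can share a disc, so at least 7 discs are needed.
A packing using 7 discs:
  disc 1: 1300 + 300 = 1600
  disc 2: 1200 + 450 = 1650
  disc 3: 1150 + 550 = 1700
  disc 4: 1150 + 450 = 1600
  disc 5: 1100 + 250 = 1350
  disc 6: 950 = 950
  disc 7: 900 = 900
This matches the lower bound, so 7 is optimal.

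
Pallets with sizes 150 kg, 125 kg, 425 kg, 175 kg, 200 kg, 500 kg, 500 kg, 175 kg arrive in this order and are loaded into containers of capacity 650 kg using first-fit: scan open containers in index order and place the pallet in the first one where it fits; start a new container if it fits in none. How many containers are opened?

  150 → container 1 (new)  [load 150/650]
  125 → container 1  [load 275/650]
  425 → container 2 (new)  [load 425/650]
  175 → container 1  [load 450/650]
  200 → container 1  [load 650/650]
  500 → container 3 (new)  [load 500/650]
  500 → container 4 (new)  [load 500/650]
  175 → container 2  [load 600/650]
4 containers opened.

4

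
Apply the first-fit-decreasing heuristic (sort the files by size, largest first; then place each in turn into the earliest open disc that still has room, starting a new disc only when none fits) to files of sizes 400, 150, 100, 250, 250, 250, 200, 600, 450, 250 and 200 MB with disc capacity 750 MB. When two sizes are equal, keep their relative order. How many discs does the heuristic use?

Sorted descending: 600, 450, 400, 250, 250, 250, 250, 200, 200, 150, 100.
  600 → disc 1 (new)  [load 600/750]
  450 → disc 2 (new)  [load 450/750]
  400 → disc 3 (new)  [load 400/750]
  250 → disc 2  [load 700/750]
  250 → disc 3  [load 650/750]
  250 → disc 4 (new)  [load 250/750]
  250 → disc 4  [load 500/750]
  200 → disc 4  [load 700/750]
  200 → disc 5 (new)  [load 200/750]
  150 → disc 1  [load 750/750]
  100 → disc 3  [load 750/750]
5 discs opened.

5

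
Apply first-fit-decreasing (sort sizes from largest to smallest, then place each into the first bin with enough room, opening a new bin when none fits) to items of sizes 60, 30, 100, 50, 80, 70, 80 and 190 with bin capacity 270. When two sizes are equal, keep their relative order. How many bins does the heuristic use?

3

Sorted descending: 190, 100, 80, 80, 70, 60, 50, 30.
  190 → bin 1 (new)  [load 190/270]
  100 → bin 2 (new)  [load 100/270]
  80 → bin 1  [load 270/270]
  80 → bin 2  [load 180/270]
  70 → bin 2  [load 250/270]
  60 → bin 3 (new)  [load 60/270]
  50 → bin 3  [load 110/270]
  30 → bin 3  [load 140/270]
3 bins opened.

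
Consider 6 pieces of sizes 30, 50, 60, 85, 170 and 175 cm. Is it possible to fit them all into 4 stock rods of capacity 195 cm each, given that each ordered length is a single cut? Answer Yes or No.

Yes

A valid assignment using 4 stock rods:
  stock rod 1: 175 = 175
  stock rod 2: 170 = 170
  stock rod 3: 85 + 60 + 50 = 195
  stock rod 4: 30 = 30
Every load is within 195 cm, so 4 stock rods suffice.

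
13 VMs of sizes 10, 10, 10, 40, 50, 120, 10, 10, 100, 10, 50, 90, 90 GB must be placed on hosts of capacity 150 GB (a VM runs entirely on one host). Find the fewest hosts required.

Total = 120 + 100 + 90 + 90 + 50 + 50 + 40 + 10 + 10 + 10 + 10 + 10 + 10 = 600 GB.
Lower bound: ⌈600/150⌉ = 4 hosts.
A packing using 4 hosts:
  host 1: 120 + 10 + 10 + 10 = 150
  host 2: 100 + 50 = 150
  host 3: 90 + 50 + 10 = 150
  host 4: 90 + 40 + 10 + 10 = 150
This matches the lower bound, so 4 is optimal.

4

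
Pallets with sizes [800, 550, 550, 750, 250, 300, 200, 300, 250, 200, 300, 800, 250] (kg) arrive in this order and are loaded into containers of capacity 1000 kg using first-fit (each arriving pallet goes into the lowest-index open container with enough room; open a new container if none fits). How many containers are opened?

  800 → container 1 (new)  [load 800/1000]
  550 → container 2 (new)  [load 550/1000]
  550 → container 3 (new)  [load 550/1000]
  750 → container 4 (new)  [load 750/1000]
  250 → container 2  [load 800/1000]
  300 → container 3  [load 850/1000]
  200 → container 1  [load 1000/1000]
  300 → container 5 (new)  [load 300/1000]
  250 → container 4  [load 1000/1000]
  200 → container 2  [load 1000/1000]
  300 → container 5  [load 600/1000]
  800 → container 6 (new)  [load 800/1000]
  250 → container 5  [load 850/1000]
6 containers opened.

6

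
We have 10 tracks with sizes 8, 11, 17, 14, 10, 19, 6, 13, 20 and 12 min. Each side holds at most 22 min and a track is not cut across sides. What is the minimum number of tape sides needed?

Total = 20 + 19 + 17 + 14 + 13 + 12 + 11 + 10 + 8 + 6 = 130 min.
Lower bound: ⌈130/22⌉ = 6 tape sides.
A packing using 7 tape sides:
  side 1: 20 = 20
  side 2: 19 = 19
  side 3: 17 = 17
  side 4: 14 + 8 = 22
  side 5: 13 + 6 = 19
  side 6: 12 + 10 = 22
  side 7: 11 = 11
No arrangement into 6 tape sides stays within capacity, so 7 is optimal.

7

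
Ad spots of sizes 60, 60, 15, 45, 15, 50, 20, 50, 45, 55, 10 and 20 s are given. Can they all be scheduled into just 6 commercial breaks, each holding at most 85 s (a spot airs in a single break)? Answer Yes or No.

Total = 445 s; ⌈445/85⌉ = 6.
7 ad spots each exceed half the capacity and cannot share a break, forcing at least 7 commercial breaks.
At least 7 commercial breaks are required, but only 6 are allowed.

No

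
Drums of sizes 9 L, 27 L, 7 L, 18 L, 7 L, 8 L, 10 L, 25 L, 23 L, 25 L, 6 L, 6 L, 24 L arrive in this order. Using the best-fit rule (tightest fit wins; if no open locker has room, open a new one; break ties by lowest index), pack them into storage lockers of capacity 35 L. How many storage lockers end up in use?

  9 → locker 1 (new)  [load 9/35]
  27 → locker 2 (new)  [load 27/35]
  7 → locker 2  [load 34/35]
  18 → locker 1  [load 27/35]
  7 → locker 1  [load 34/35]
  8 → locker 3 (new)  [load 8/35]
  10 → locker 3  [load 18/35]
  25 → locker 4 (new)  [load 25/35]
  23 → locker 5 (new)  [load 23/35]
  25 → locker 6 (new)  [load 25/35]
  6 → locker 4  [load 31/35]
  6 → locker 6  [load 31/35]
  24 → locker 7 (new)  [load 24/35]
7 storage lockers opened.

7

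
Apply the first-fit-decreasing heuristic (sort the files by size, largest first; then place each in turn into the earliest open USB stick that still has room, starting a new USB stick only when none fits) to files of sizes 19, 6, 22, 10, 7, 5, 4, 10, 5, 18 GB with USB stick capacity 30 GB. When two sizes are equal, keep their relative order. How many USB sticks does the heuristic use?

4

Sorted descending: 22, 19, 18, 10, 10, 7, 6, 5, 5, 4.
  22 → USB stick 1 (new)  [load 22/30]
  19 → USB stick 2 (new)  [load 19/30]
  18 → USB stick 3 (new)  [load 18/30]
  10 → USB stick 2  [load 29/30]
  10 → USB stick 3  [load 28/30]
  7 → USB stick 1  [load 29/30]
  6 → USB stick 4 (new)  [load 6/30]
  5 → USB stick 4  [load 11/30]
  5 → USB stick 4  [load 16/30]
  4 → USB stick 4  [load 20/30]
4 USB sticks opened.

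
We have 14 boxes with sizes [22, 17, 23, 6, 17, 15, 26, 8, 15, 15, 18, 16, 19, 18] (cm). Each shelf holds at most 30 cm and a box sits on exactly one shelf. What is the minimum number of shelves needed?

Total = 26 + 23 + 22 + 19 + 18 + 18 + 17 + 17 + 16 + 15 + 15 + 15 + 8 + 6 = 235 cm.
Lower bound: ⌈235/30⌉ = 8 shelves.
Also, 9 boxes each exceed 15 cm, and no two of those can share a shelf, so at least 9 shelves are needed.
A packing using 11 shelves:
  shelf 1: 26 = 26
  shelf 2: 23 + 6 = 29
  shelf 3: 22 + 8 = 30
  shelf 4: 19 = 19
  shelf 5: 18 = 18
  shelf 6: 18 = 18
  shelf 7: 17 = 17
  shelf 8: 17 = 17
  shelf 9: 16 = 16
  shelf 10: 15 + 15 = 30
  shelf 11: 15 = 15
No arrangement into 10 shelves stays within capacity, so 11 is optimal.

11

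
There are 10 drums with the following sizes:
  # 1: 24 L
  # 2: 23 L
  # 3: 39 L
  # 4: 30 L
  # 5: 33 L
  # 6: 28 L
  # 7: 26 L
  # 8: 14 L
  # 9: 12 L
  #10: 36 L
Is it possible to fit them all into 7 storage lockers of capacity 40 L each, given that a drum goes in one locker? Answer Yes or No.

Total = 265 L; ⌈265/40⌉ = 7.
8 drums each exceed half the capacity and cannot share a locker, forcing at least 8 storage lockers.
At least 8 storage lockers are required, but only 7 are allowed.

No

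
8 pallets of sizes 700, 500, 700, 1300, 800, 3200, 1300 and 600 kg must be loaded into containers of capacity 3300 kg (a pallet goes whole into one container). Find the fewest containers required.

3

Total = 3200 + 1300 + 1300 + 800 + 700 + 700 + 600 + 500 = 9100 kg.
Lower bound: ⌈9100/3300⌉ = 3 containers.
A packing using 3 containers:
  container 1: 3200 = 3200
  container 2: 1300 + 1300 + 700 = 3300
  container 3: 800 + 700 + 600 + 500 = 2600
This matches the lower bound, so 3 is optimal.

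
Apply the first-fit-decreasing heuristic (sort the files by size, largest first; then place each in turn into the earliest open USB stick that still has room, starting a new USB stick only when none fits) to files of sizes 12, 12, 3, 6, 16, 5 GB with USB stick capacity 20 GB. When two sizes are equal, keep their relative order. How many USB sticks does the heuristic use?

Sorted descending: 16, 12, 12, 6, 5, 3.
  16 → USB stick 1 (new)  [load 16/20]
  12 → USB stick 2 (new)  [load 12/20]
  12 → USB stick 3 (new)  [load 12/20]
  6 → USB stick 2  [load 18/20]
  5 → USB stick 3  [load 17/20]
  3 → USB stick 1  [load 19/20]
3 USB sticks opened.

3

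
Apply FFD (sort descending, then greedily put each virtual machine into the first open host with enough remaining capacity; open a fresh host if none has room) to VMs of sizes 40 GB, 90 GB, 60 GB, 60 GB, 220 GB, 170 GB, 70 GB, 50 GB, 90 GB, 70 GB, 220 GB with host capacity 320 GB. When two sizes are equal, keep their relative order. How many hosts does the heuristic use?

Sorted descending: 220, 220, 170, 90, 90, 70, 70, 60, 60, 50, 40.
  220 → host 1 (new)  [load 220/320]
  220 → host 2 (new)  [load 220/320]
  170 → host 3 (new)  [load 170/320]
  90 → host 1  [load 310/320]
  90 → host 2  [load 310/320]
  70 → host 3  [load 240/320]
  70 → host 3  [load 310/320]
  60 → host 4 (new)  [load 60/320]
  60 → host 4  [load 120/320]
  50 → host 4  [load 170/320]
  40 → host 4  [load 210/320]
4 hosts opened.

4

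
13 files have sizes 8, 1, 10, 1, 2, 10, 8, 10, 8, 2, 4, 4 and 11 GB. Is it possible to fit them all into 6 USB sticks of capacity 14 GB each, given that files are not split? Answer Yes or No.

No

Total = 79 GB; ⌈79/14⌉ = 6.
7 files each exceed half the capacity and cannot share a USB stick, forcing at least 7 USB sticks.
At least 7 USB sticks are required, but only 6 are allowed.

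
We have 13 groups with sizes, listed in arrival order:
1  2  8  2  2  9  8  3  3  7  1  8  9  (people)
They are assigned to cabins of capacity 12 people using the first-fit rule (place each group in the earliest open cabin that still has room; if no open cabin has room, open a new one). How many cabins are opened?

6

  1 → cabin 1 (new)  [load 1/12]
  2 → cabin 1  [load 3/12]
  8 → cabin 1  [load 11/12]
  2 → cabin 2 (new)  [load 2/12]
  2 → cabin 2  [load 4/12]
  9 → cabin 3 (new)  [load 9/12]
  8 → cabin 2  [load 12/12]
  3 → cabin 3  [load 12/12]
  3 → cabin 4 (new)  [load 3/12]
  7 → cabin 4  [load 10/12]
  1 → cabin 1  [load 12/12]
  8 → cabin 5 (new)  [load 8/12]
  9 → cabin 6 (new)  [load 9/12]
6 cabins opened.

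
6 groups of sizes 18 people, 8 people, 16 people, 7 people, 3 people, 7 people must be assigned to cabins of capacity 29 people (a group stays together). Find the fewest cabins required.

3

Total = 18 + 16 + 8 + 7 + 7 + 3 = 59 people.
Lower bound: ⌈59/29⌉ = 3 cabins.
A packing using 3 cabins:
  cabin 1: 18 + 8 + 3 = 29
  cabin 2: 16 + 7 = 23
  cabin 3: 7 = 7
This matches the lower bound, so 3 is optimal.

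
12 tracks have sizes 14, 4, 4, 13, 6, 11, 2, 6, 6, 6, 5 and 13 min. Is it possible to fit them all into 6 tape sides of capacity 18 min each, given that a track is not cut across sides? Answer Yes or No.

Yes

A valid assignment using 6 tape sides:
  side 1: 14 + 4 = 18
  side 2: 13 + 5 = 18
  side 3: 13 + 4 = 17
  side 4: 11 + 6 = 17
  side 5: 6 + 6 + 6 = 18
  side 6: 2 = 2
Every load is within 18 min, so 6 tape sides suffice.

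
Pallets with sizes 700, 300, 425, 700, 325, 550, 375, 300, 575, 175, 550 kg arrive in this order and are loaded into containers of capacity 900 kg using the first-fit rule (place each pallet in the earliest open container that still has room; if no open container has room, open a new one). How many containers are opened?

7

  700 → container 1 (new)  [load 700/900]
  300 → container 2 (new)  [load 300/900]
  425 → container 2  [load 725/900]
  700 → container 3 (new)  [load 700/900]
  325 → container 4 (new)  [load 325/900]
  550 → container 4  [load 875/900]
  375 → container 5 (new)  [load 375/900]
  300 → container 5  [load 675/900]
  575 → container 6 (new)  [load 575/900]
  175 → container 1  [load 875/900]
  550 → container 7 (new)  [load 550/900]
7 containers opened.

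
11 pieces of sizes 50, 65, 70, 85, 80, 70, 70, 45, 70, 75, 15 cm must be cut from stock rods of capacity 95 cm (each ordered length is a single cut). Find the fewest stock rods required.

9

Total = 85 + 80 + 75 + 70 + 70 + 70 + 70 + 65 + 50 + 45 + 15 = 695 cm.
Lower bound: ⌈695/95⌉ = 8 stock rods.
Also, 9 pieces each exceed 95/2 cm, and no two of those can share a stock rod, so at least 9 stock rods are needed.
A packing using 9 stock rods:
  stock rod 1: 85 = 85
  stock rod 2: 80 + 15 = 95
  stock rod 3: 75 = 75
  stock rod 4: 70 = 70
  stock rod 5: 70 = 70
  stock rod 6: 70 = 70
  stock rod 7: 70 = 70
  stock rod 8: 65 = 65
  stock rod 9: 50 + 45 = 95
This matches the lower bound, so 9 is optimal.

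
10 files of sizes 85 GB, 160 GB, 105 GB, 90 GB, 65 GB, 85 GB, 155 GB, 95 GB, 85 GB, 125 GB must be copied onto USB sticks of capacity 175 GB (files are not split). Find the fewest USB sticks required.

Total = 160 + 155 + 125 + 105 + 95 + 90 + 85 + 85 + 85 + 65 = 1050 GB.
Lower bound: ⌈1050/175⌉ = 6 USB sticks.
A packing using 7 USB sticks:
  USB stick 1: 160 = 160
  USB stick 2: 155 = 155
  USB stick 3: 125 = 125
  USB stick 4: 105 + 65 = 170
  USB stick 5: 95 = 95
  USB stick 6: 90 + 85 = 175
  USB stick 7: 85 + 85 = 170
No arrangement into 6 USB sticks stays within capacity, so 7 is optimal.

7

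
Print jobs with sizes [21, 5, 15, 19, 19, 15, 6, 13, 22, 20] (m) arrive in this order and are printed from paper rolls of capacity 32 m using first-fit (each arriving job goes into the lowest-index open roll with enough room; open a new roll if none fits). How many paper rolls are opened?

6

  21 → roll 1 (new)  [load 21/32]
  5 → roll 1  [load 26/32]
  15 → roll 2 (new)  [load 15/32]
  19 → roll 3 (new)  [load 19/32]
  19 → roll 4 (new)  [load 19/32]
  15 → roll 2  [load 30/32]
  6 → roll 1  [load 32/32]
  13 → roll 3  [load 32/32]
  22 → roll 5 (new)  [load 22/32]
  20 → roll 6 (new)  [load 20/32]
6 paper rolls opened.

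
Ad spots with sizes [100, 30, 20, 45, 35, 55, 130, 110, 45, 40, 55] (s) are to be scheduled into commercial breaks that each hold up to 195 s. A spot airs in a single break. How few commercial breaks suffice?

Total = 130 + 110 + 100 + 55 + 55 + 45 + 45 + 40 + 35 + 30 + 20 = 665 s.
Lower bound: ⌈665/195⌉ = 4 commercial breaks.
A packing using 4 commercial breaks:
  break 1: 130 + 55 = 185
  break 2: 110 + 55 + 30 = 195
  break 3: 100 + 45 + 45 = 190
  break 4: 40 + 35 + 20 = 95
This matches the lower bound, so 4 is optimal.

4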